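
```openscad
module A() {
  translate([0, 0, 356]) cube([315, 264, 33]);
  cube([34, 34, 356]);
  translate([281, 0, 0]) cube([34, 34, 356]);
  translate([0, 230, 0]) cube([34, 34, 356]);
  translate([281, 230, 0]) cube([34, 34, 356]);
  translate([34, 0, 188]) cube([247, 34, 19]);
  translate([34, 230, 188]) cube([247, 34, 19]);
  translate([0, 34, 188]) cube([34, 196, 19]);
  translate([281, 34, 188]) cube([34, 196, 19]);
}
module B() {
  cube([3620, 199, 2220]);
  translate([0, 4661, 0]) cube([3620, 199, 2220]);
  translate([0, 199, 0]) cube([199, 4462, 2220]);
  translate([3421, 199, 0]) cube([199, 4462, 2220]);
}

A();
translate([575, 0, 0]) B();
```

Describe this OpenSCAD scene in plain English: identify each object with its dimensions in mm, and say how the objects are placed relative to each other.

A is a four-legged stool. The seat is a 315×264×33 mm slab whose top surface is at z = 389 mm; four square legs, each 34×34 mm in cross-section, run from the floor (z = 0) to the underside of the seat, each flush with a corner of the seat. Four stretchers, 34 mm wide and 19 mm tall, connect adjacent legs with their undersides at z = 188 mm, each running between the inner faces of the legs it joins and aligned with the legs' outer faces on the other axis.

B is a box-shaped house frame (walls only): outside footprint 3620×4860 mm, wall height 2220 mm, wall thickness 199 mm. The two y-facing walls run the full x-width; the two x-facing walls fit between the inner faces of the y-facing walls.

The house frame is on the floor beside the stool on its +x side.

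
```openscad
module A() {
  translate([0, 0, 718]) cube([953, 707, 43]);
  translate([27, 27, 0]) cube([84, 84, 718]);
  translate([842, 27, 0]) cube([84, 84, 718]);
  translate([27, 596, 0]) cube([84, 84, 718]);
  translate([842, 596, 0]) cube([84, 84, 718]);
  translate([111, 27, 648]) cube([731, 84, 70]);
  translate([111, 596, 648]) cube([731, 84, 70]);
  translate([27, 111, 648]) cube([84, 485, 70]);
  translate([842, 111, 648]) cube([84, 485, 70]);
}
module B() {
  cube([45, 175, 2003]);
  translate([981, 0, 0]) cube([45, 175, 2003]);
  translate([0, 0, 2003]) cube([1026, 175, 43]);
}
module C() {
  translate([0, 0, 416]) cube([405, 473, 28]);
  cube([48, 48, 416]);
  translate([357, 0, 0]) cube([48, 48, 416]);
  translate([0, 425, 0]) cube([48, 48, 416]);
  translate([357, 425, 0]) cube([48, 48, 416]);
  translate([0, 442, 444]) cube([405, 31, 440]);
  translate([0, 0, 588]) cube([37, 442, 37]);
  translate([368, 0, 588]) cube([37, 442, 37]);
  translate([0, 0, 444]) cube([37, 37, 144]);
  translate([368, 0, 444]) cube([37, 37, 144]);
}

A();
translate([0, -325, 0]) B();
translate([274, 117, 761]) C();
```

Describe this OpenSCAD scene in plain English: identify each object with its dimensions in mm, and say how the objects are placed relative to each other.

A is a table: top 953 mm (x) × 707 mm (y), 43 mm thick, upper face at z = 761 mm, on four 84×84 mm square legs, each inset 27 mm from the nearest pair of top edges, running from z = 0 to the bottom of the top. Four apron rails, 84 mm thick and 70 mm tall, run between adjacent legs with their top edges flush with the underside of the top and their outer faces flush with the legs' outer faces.

B is a rectangular door frame: two vertical jambs of 45×175 mm section, 2003 mm tall, with a clear opening 936 mm wide between their inner faces. A header 43 mm tall and 175 mm deep lies on top of the jambs and spans the full outside width.

C is a chair: 405×473 mm seat, 28 mm thick, top at z = 444 mm, on four 48 mm square corner legs flush with the seat edges. A 31 mm thick backrest slab spans the full seat width, extending 440 mm above the seat top, its back face flush with the seat's +y edge. Two armrests of 37×37 mm section run along each side from the seat's front edge to the front of the backrest, top faces 181 mm above the seat top and outer faces flush with the seat's x-edges; a 37×37 mm post under the front of each armrest stands on the seat at the front corner.

The door frame is on the floor beside the table on its −y side. The chair is on top of the table, centred.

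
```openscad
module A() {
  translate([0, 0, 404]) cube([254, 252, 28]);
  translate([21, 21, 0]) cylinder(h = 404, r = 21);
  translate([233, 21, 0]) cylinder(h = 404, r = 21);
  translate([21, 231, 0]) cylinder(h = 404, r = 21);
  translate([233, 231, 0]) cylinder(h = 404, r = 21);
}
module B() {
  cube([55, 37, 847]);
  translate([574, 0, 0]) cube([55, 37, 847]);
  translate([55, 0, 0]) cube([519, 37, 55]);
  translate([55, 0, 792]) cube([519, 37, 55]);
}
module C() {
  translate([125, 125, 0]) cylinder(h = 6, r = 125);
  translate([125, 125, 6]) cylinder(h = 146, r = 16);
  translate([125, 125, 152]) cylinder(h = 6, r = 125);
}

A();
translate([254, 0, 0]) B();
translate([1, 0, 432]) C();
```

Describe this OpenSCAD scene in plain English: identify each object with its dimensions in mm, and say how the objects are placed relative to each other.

A is a four-legged stool. The seat is a 254×252×28 mm slab whose top surface is at z = 432 mm; four round legs, each 42 mm in diameter, run from the floor (z = 0) to the underside of the seat, each leg's axis is inset half a diameter from the nearest pair of seat edges (so the leg's bounding box is flush with the corner).

B is a rectangular picture frame lying in the x–z plane (depth along y). The opening is 519 mm wide (x) by 737 mm tall (z), surrounded by a border 55 mm wide on all four sides. The frame is 37 mm deep and is made of two full-height vertical stiles with two horizontal rails fitted between them.

C is a spool: two coaxial disc flanges of radius 125 mm and thickness 6 mm, joined by a core cylinder of radius 16 mm and height 146 mm. The lower flange rests on z = 0 and the three cylinders share a vertical axis.

The picture frame is against the stool's +x side, with their −y faces flush. The spool is on top of the stool.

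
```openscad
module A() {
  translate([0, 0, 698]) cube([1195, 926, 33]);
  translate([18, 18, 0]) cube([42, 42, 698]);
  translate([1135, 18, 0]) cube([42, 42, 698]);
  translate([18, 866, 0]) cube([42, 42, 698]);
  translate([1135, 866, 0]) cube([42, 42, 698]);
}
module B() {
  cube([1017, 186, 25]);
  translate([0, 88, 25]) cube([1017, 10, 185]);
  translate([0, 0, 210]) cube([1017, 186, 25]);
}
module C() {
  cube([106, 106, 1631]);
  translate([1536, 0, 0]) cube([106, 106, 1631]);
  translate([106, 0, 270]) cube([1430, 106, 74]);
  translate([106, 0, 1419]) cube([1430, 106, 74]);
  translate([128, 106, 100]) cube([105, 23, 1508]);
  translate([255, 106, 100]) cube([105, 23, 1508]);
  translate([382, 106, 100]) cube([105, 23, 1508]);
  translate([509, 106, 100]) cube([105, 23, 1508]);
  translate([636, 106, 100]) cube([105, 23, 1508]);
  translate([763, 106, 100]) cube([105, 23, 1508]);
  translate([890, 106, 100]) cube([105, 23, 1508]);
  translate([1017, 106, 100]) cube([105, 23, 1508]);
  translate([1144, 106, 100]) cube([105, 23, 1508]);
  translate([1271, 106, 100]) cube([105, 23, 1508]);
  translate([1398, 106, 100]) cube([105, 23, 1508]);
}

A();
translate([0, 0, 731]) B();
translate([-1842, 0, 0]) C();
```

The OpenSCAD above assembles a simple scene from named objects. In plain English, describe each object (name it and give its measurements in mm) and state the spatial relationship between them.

A is a table: top 1195 mm (x) × 926 mm (y), 33 mm thick, upper face at z = 731 mm, on four 42×42 mm square legs, each inset 18 mm from the nearest pair of top edges, running from z = 0 to the bottom of the top.

B is an I-beam lying along x, 1017 mm long. Overall section height 235 mm. Two flanges 186 mm wide (y) and 25 mm thick, one on the floor and one at the top; a web 10 mm thick runs between them, centred on the flange width.

C is a fence section. Two 106×106 mm posts, 1631 mm tall, stand on the floor with a clear span of 1430 mm between their inner faces. Two horizontal rails of 106×74 mm section span the gap between the posts with their undersides at z = 270 mm and z = 1419 mm, flush with the posts' −y face. 11 pickets, each 105 mm wide, 23 mm thick and 1508 mm tall, are fixed to the +y face of the rails with their bottoms at z = 100 mm, evenly spaced across the span with equal gaps (rounded down to the nearest mm) at the −x end and between each pair — any rounding remainder accumulates at the +x end.

The I-beam is on top of the table. The fence section is on the floor beside the table on its −x side.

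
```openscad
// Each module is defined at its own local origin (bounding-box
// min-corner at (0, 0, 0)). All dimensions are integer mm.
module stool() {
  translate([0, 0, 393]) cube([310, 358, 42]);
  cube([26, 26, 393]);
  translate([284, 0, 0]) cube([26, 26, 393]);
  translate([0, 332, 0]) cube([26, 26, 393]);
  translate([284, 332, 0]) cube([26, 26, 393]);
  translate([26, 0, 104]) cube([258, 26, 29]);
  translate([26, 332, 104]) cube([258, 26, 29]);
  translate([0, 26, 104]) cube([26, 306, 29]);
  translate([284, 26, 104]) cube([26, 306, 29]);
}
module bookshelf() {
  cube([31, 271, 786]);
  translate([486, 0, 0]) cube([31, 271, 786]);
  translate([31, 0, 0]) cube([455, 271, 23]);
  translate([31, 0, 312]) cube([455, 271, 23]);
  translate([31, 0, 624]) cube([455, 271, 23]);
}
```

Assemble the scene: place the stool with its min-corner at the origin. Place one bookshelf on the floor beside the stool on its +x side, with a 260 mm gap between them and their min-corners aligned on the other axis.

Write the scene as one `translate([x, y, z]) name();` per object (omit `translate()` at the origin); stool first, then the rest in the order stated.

stool();
translate([570, 0, 0]) bookshelf();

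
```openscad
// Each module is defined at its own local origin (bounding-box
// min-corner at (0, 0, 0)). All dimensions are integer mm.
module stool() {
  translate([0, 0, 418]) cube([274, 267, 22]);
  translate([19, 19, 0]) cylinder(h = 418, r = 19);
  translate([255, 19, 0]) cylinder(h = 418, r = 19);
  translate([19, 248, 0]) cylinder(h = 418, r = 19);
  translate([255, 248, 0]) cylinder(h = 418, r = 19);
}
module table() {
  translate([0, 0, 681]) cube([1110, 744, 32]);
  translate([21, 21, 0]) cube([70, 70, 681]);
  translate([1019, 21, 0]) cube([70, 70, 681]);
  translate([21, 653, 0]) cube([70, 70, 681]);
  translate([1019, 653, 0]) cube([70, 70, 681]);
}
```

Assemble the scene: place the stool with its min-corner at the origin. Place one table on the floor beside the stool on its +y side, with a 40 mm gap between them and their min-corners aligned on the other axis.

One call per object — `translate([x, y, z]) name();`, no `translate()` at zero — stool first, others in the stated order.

stool();
translate([0, 307, 0]) table();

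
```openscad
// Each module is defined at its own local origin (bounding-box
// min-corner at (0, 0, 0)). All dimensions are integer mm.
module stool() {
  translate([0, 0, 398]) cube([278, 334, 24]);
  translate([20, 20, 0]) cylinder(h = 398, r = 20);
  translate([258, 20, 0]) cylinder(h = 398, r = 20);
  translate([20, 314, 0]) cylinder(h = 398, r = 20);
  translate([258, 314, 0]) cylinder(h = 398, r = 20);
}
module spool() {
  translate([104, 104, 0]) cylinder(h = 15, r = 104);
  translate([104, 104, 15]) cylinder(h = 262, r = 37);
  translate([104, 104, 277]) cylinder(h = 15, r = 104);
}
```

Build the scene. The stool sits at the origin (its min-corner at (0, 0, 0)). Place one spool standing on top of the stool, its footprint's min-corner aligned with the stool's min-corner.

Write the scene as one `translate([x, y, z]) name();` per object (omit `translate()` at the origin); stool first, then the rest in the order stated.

stool();
translate([0, 0, 422]) spool();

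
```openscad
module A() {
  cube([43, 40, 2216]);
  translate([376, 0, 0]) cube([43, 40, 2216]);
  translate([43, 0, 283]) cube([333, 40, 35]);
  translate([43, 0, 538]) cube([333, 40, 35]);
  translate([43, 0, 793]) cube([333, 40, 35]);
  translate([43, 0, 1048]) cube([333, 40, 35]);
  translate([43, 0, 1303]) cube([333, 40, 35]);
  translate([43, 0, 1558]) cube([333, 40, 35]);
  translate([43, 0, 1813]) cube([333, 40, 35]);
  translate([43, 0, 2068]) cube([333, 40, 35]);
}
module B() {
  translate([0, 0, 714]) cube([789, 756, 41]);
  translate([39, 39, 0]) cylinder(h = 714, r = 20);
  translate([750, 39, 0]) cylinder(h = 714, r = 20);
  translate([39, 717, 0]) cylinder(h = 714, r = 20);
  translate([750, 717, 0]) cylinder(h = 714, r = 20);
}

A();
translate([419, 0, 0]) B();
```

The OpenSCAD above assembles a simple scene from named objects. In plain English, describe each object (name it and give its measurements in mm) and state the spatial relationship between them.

A is a wooden ladder with two side rails of 43×40 mm section and 2216 mm height, set 419 mm apart overall. Between them run 8 rectangular rungs (40 mm deep, 35 mm thick), front faces flush with the rails' −y face. The bottom of the first rung is 283 mm above the floor and each subsequent rung is 255 mm higher than the one below.

B is a table: top 789 mm (x) × 756 mm (y), 41 mm thick, upper face at z = 755 mm, on four round legs of 40 mm diameter, each leg's bounding box inset 19 mm from the nearest pair of top edges, running from z = 0 to the bottom of the top.

The table is against the ladder's +x side, with their −y faces flush.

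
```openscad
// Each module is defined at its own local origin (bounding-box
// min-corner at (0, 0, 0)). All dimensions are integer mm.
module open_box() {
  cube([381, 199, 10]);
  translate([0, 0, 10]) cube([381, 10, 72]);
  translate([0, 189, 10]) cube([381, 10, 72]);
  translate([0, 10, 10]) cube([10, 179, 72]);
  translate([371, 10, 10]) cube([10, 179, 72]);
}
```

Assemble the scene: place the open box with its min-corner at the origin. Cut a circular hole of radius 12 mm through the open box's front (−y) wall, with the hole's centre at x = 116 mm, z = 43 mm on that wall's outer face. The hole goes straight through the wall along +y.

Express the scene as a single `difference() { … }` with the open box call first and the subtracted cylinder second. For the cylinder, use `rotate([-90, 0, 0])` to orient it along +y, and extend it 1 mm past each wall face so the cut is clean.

difference() {
  open_box();
  translate([116, -1, 43]) rotate([-90, 0, 0]) cylinder(h = 12, r = 12);
}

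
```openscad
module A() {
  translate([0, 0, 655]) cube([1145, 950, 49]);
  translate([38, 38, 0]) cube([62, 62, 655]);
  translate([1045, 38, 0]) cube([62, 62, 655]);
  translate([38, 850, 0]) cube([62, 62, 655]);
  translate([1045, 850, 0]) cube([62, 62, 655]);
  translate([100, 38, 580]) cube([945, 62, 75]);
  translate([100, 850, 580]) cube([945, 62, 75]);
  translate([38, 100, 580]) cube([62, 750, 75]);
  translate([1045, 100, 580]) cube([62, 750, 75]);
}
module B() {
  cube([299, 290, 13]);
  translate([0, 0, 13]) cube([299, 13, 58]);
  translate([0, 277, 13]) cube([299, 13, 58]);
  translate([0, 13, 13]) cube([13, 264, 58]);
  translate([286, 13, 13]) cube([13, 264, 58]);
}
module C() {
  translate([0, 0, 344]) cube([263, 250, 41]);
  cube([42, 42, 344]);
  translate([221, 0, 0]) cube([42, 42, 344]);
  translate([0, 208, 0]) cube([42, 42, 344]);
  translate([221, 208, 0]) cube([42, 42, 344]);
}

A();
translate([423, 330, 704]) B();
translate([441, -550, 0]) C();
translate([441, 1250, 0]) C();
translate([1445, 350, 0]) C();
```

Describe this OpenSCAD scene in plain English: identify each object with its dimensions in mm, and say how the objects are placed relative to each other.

A is a rectangular dining table. The top is 1145×950×49 mm with its upper surface at z = 704 mm. It stands on four 62×62 mm square legs, each inset 38 mm from the nearest pair of top edges, running from the floor to the underside of the top. Four apron rails, 62 mm thick and 75 mm tall, run between adjacent legs with their top edges flush with the underside of the top and their outer faces flush with the legs' outer faces.

B is an open storage box with external size 299×290×71 mm and wall thickness 13 mm (the base is also 13 mm thick). The base covers the whole footprint; the four walls stand on the base, with the y-facing walls full-width and the x-facing walls fitting between their inner faces.

C is a simple wooden stool: a rectangular seat 263 mm (x) by 250 mm (y), 41 mm thick, top face at z = 385 mm, on four square legs, each 42×42 mm in cross-section. The legs rest on z = 0, each flush with a corner of the seat.

The open box is on top of the table, centred. Three stools sit around the table at the −y, +y, +x sides.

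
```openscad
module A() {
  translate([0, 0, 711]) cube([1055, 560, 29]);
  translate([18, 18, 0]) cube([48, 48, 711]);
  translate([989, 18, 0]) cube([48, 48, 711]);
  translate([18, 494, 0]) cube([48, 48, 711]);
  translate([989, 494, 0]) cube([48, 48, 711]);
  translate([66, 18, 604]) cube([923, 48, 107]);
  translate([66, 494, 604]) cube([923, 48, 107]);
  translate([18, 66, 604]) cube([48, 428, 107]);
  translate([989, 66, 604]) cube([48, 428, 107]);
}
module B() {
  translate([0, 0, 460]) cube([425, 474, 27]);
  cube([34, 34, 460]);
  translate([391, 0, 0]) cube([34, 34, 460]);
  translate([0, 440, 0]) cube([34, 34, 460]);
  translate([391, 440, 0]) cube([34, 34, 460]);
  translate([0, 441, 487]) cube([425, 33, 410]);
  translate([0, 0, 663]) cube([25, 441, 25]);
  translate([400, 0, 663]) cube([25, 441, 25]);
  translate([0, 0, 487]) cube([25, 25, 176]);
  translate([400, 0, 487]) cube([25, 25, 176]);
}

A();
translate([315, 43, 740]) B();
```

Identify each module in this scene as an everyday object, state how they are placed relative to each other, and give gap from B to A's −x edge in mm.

A is a table. B is a chair. The chair is on top of the table, centred. The gap from the chair to the table's −x edge is 315 mm.

The chair's min-x is at 315; the table's min-x is 0; gap = 315 mm.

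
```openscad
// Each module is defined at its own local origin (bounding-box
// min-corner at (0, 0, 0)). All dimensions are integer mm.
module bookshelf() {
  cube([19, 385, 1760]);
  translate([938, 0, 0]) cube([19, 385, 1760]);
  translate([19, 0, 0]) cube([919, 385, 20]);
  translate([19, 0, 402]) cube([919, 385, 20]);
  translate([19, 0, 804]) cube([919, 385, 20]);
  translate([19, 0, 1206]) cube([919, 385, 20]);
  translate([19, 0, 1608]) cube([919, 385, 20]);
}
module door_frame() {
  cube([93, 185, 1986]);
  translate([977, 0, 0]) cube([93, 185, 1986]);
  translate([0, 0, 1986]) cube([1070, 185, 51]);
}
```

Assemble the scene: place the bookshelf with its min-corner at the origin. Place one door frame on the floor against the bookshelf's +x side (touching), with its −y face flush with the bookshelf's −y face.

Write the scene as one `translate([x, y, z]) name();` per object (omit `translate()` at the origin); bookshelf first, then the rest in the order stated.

bookshelf();
translate([957, 0, 0]) door_frame();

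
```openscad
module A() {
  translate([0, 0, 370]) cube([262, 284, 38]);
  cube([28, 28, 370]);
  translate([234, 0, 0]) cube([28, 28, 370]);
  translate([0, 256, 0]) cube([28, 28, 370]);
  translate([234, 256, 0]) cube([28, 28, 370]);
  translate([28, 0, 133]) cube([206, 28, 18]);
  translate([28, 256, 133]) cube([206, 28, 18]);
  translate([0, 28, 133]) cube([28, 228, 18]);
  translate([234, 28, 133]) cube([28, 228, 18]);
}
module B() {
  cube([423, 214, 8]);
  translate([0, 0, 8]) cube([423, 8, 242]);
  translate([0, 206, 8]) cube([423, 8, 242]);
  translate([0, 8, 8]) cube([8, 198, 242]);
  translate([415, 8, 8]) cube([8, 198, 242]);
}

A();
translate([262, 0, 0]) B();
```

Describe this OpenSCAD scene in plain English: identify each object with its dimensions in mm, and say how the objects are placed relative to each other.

A is a simple wooden stool: a rectangular seat 262 mm (x) by 284 mm (y), 38 mm thick, top face at z = 408 mm, on four square legs, each 28×28 mm in cross-section. The legs rest on z = 0, each flush with a corner of the seat. Four stretchers, 28 mm wide and 18 mm tall, connect adjacent legs with their undersides at z = 133 mm, each running between the inner faces of the legs it joins and aligned with the legs' outer faces on the other axis.

B is an open-topped rectangular box: outside dimensions 423×214×250 mm, with a uniform wall and base thickness of 8 mm. The base is a full 423×214 slab on the floor; four walls sit on top of the base. The front and back walls (the −y and +y sides) span the full width; the two side walls fit between them.

The open box is against the stool's +x side, with their −y faces flush.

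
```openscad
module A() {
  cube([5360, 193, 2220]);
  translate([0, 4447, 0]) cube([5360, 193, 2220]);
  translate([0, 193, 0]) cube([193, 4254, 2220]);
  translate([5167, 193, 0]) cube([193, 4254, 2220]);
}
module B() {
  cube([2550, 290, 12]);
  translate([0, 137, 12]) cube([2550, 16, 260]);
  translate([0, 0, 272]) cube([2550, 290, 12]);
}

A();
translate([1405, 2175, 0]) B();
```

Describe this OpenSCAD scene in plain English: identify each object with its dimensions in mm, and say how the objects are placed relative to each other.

A is a box-shaped house frame (walls only): outside footprint 5360×4640 mm, wall height 2220 mm, wall thickness 193 mm. The two y-facing walls run the full x-width; the two x-facing walls fit between the inner faces of the y-facing walls.

B is an I-beam lying along x, 2550 mm long. Overall section height 284 mm. Two flanges 290 mm wide (y) and 12 mm thick, one on the floor and one at the top; a web 16 mm thick runs between them, centred on the flange width.

The I-beam sits inside the house frame, centred.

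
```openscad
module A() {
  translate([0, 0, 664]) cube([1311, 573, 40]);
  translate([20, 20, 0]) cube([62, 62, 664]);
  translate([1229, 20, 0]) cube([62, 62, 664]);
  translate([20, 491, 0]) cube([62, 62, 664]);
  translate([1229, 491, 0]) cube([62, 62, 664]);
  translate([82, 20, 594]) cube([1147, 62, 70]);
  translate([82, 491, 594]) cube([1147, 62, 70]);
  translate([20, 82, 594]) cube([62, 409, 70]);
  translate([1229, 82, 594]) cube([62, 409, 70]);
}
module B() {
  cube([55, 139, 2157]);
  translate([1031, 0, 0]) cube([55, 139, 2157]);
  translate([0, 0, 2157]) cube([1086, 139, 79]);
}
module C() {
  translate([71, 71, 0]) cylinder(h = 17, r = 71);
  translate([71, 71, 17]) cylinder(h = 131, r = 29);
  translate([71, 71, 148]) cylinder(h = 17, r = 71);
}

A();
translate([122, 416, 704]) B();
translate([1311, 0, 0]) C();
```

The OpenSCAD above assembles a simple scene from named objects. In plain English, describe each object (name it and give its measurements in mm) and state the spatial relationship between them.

A is a table with a 1311×573 mm rectangular top, 40 mm thick, top surface at z = 704 mm, supported by four 62×62 mm square legs, each inset 20 mm from the nearest pair of top edges, running from the floor. Four apron rails, 62 mm thick and 70 mm tall, run between adjacent legs with their top edges flush with the underside of the top and their outer faces flush with the legs' outer faces.

B is a door frame. The clear opening is 976 mm wide and 2157 mm high. Two 55 mm wide jambs, 139 mm deep, stand either side of the opening from the floor to the top of the opening. A 79 mm thick head sits across the top of both jambs, spanning the full outside width of the frame.

C is a spool: two coaxial disc flanges of radius 71 mm and thickness 17 mm, joined by a core cylinder of radius 29 mm and height 131 mm. The lower flange rests on z = 0 and the three cylinders share a vertical axis.

The door frame is on top of the table. The spool is against the table's +x side, with their −y faces flush.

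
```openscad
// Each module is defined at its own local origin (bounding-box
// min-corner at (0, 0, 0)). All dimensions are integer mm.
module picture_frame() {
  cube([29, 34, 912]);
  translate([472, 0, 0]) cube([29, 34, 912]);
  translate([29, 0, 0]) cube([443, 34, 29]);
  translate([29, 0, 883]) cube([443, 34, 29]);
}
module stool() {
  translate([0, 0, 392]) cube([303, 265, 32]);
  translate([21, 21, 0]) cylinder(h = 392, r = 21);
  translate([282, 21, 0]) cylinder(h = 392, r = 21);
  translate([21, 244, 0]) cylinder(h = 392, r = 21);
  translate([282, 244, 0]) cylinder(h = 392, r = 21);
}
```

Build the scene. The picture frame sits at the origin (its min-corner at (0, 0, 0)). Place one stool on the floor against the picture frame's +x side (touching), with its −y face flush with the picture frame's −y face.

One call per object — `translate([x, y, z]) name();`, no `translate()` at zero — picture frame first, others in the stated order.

picture_frame();
translate([501, 0, 0]) stool();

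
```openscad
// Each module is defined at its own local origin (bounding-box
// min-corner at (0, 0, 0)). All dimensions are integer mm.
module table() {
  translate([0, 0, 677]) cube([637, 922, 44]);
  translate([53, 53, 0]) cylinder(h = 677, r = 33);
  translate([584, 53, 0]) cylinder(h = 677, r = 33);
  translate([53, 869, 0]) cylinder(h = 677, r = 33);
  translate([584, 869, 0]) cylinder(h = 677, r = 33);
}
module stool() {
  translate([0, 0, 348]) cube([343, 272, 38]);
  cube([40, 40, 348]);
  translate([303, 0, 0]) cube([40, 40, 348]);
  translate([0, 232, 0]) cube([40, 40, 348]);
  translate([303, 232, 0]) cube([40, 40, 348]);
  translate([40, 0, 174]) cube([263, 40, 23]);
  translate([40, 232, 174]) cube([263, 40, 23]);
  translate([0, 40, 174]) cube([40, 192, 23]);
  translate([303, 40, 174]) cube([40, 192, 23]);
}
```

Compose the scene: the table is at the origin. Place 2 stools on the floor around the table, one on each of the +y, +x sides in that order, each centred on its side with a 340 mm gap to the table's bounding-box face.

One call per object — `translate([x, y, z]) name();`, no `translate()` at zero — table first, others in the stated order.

table();
translate([147, 1262, 0]) stool();
translate([977, 325, 0]) stool();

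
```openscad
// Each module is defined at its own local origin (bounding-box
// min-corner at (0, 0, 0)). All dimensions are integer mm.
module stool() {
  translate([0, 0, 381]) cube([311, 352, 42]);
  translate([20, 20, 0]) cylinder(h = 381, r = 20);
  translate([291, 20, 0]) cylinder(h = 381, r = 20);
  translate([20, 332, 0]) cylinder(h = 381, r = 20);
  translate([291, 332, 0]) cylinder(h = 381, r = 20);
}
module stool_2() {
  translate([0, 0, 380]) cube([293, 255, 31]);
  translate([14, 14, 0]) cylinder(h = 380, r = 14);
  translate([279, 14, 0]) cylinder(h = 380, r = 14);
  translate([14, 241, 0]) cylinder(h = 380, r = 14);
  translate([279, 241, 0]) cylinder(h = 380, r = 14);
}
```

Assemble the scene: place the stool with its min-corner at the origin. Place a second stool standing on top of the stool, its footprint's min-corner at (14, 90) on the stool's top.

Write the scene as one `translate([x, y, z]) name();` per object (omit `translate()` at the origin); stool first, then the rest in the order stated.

stool();
translate([14, 90, 423]) stool_2();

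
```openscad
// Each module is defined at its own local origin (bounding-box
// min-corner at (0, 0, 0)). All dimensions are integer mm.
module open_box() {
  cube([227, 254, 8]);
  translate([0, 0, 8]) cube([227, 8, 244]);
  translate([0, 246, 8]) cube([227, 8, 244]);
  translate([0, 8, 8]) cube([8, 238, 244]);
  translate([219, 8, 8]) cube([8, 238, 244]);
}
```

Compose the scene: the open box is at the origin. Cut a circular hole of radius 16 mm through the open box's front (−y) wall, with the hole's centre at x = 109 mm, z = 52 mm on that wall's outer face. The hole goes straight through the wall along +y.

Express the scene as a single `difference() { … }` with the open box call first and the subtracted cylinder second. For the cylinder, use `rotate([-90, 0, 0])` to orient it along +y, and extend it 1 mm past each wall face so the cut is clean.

difference() {
  open_box();
  translate([109, -1, 52]) rotate([-90, 0, 0]) cylinder(h = 10, r = 16);
}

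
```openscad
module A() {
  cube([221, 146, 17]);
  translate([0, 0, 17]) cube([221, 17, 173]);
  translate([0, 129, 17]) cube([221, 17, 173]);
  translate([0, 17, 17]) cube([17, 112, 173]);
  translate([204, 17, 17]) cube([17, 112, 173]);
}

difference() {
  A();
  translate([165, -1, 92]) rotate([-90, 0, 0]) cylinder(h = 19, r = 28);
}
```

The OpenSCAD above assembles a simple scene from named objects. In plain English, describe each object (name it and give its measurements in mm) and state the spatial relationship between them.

A is an open storage box with external size 221×146×190 mm and wall thickness 17 mm (the base is also 17 mm thick). The base covers the whole footprint; the four walls stand on the base, with the y-facing walls full-width and the x-facing walls fitting between their inner faces.

The open box has a circular hole of radius 28 mm through its front wall, centred at (x = 165, z = 92).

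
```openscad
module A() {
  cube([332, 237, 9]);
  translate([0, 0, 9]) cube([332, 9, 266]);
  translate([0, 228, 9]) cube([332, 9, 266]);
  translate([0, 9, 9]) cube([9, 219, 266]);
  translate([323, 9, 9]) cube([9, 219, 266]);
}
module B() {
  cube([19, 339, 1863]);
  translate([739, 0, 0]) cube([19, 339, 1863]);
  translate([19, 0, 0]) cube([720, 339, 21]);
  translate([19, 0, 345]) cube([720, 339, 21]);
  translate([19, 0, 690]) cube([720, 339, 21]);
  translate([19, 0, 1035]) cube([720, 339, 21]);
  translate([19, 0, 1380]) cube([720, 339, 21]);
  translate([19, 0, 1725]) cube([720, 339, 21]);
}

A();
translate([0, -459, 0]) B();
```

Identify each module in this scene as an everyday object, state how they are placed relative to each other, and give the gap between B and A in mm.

The bookshelf's nearest face is 120 mm from the open box's −y face.

A is an open box. B is a bookshelf. The bookshelf is on the floor beside the open box on its −y side. The gap between the bookshelf and the open box is 120 mm.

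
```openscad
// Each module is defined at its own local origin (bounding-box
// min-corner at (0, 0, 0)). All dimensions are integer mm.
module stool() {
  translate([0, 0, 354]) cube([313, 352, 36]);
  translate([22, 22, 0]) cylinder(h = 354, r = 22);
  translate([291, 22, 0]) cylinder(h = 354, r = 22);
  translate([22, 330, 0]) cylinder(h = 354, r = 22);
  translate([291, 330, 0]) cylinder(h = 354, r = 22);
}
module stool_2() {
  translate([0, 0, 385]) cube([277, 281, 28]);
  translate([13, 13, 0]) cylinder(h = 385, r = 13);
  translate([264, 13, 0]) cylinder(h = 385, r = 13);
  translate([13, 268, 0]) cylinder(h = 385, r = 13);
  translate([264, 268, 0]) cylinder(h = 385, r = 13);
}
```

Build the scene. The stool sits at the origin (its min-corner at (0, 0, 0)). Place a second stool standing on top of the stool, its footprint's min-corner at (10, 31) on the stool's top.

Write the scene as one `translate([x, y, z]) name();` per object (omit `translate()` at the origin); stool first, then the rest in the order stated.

stool();
translate([10, 31, 390]) stool_2();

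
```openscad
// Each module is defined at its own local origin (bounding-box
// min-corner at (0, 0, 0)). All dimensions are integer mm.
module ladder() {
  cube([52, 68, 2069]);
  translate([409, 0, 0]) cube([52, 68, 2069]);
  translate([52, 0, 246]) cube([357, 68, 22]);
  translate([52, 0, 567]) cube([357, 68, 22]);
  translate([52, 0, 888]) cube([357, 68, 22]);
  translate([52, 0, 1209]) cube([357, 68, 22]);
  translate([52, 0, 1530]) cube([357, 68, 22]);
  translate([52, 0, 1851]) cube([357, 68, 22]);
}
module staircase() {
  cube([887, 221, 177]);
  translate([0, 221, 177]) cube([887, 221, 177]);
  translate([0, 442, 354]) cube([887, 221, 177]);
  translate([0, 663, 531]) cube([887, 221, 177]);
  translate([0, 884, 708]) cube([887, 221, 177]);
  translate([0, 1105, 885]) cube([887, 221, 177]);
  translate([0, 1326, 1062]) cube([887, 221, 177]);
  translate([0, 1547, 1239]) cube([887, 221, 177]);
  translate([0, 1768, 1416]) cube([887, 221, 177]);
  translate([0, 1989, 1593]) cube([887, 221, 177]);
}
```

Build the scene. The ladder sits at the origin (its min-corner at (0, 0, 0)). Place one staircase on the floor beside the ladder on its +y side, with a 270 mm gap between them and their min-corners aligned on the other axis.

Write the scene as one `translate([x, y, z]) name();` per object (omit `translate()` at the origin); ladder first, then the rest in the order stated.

ladder();
translate([0, 338, 0]) staircase();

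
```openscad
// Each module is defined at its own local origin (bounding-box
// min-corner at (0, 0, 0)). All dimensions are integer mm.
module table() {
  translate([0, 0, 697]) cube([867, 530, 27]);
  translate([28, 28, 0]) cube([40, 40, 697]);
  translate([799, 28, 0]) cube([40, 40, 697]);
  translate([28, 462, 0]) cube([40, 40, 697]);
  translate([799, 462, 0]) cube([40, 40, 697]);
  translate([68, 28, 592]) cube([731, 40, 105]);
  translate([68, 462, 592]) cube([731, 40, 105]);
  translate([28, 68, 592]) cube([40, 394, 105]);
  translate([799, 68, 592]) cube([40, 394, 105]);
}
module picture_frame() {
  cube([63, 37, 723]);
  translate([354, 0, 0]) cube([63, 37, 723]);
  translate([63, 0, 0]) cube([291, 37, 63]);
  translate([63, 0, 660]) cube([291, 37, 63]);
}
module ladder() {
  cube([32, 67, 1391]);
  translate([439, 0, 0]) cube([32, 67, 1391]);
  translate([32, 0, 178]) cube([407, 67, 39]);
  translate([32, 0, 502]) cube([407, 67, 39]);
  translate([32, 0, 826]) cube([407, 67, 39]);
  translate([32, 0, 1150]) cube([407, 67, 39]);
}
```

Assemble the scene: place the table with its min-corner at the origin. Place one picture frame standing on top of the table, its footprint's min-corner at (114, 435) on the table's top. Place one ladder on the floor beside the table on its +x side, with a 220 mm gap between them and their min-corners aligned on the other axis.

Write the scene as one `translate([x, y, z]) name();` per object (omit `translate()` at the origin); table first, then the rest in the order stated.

table();
translate([114, 435, 724]) picture_frame();
translate([1087, 0, 0]) ladder();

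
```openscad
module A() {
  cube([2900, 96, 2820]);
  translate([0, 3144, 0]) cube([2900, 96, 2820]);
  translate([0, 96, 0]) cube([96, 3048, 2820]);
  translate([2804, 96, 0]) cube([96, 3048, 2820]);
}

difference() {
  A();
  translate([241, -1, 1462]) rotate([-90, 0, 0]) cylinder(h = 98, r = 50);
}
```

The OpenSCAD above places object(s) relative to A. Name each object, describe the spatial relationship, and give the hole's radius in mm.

A is a house frame. The house frame has a circular hole through its front wall. The hole's radius is 50 mm.

The subtracted cylinder has r = 50 mm.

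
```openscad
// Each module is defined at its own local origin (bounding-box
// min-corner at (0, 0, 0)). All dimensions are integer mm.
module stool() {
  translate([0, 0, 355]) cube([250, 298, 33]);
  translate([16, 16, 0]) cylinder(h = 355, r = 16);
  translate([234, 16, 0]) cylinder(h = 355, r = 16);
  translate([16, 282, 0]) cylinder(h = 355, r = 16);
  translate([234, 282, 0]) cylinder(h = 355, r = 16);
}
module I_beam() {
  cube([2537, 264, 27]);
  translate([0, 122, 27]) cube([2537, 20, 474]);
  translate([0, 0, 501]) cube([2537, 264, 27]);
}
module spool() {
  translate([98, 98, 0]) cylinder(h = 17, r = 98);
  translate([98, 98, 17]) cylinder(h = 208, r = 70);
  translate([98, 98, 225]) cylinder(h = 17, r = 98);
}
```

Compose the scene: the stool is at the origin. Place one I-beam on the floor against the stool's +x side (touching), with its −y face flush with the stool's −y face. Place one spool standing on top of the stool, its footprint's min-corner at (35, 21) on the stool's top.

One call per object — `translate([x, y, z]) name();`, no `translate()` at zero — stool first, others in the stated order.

stool();
translate([250, 0, 0]) I_beam();
translate([35, 21, 388]) spool();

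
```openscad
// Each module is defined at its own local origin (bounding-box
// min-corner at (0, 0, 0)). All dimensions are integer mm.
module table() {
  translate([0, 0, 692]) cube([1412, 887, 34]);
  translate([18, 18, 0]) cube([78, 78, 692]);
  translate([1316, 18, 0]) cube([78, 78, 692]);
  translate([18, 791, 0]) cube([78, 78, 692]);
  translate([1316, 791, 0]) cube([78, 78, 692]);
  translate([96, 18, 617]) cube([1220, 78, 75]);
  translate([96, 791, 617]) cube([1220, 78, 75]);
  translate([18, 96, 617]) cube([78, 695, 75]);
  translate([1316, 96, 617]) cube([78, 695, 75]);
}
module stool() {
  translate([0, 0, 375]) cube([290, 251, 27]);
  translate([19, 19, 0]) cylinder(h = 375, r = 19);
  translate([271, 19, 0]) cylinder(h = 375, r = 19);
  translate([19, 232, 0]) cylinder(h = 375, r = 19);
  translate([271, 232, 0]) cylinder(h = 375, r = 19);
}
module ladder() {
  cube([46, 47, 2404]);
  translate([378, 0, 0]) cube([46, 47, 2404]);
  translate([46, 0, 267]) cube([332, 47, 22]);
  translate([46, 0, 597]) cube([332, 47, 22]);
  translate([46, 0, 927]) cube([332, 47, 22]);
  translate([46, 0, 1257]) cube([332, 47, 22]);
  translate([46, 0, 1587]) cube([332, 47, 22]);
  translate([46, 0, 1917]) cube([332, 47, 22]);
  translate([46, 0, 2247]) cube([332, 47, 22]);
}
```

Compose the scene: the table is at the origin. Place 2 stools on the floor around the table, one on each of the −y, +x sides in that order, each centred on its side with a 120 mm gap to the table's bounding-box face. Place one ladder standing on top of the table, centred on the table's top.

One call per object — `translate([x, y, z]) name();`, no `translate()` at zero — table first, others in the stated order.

table();
translate([561, -371, 0]) stool();
translate([1532, 318, 0]) stool();
translate([494, 420, 726]) ladder();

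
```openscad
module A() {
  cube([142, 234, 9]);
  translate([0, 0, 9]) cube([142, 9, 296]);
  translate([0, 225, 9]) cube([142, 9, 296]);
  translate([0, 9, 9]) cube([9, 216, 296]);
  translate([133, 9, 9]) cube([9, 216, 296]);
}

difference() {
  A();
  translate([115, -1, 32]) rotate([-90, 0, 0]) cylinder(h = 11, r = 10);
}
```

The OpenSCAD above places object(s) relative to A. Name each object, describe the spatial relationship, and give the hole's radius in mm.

The subtracted cylinder has r = 10 mm.

A is an open box. The open box has a circular hole through its front wall. The hole's radius is 10 mm.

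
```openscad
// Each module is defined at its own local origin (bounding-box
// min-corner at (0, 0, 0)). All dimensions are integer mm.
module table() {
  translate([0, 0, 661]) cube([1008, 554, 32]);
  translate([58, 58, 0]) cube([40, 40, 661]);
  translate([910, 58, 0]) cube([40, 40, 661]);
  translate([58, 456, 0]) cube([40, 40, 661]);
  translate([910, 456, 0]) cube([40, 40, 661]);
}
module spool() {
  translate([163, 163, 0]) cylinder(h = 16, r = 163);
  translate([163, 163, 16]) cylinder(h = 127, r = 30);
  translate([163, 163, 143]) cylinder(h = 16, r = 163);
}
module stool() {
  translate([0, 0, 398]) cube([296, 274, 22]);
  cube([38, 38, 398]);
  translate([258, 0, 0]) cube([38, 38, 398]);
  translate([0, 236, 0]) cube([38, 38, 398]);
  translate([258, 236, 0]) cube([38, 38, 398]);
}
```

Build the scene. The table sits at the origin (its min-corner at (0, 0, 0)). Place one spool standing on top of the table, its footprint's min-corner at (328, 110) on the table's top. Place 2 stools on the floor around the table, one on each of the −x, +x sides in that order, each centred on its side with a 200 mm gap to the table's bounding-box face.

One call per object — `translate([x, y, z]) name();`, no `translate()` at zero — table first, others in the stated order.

table();
translate([328, 110, 693]) spool();
translate([-496, 140, 0]) stool();
translate([1208, 140, 0]) stool();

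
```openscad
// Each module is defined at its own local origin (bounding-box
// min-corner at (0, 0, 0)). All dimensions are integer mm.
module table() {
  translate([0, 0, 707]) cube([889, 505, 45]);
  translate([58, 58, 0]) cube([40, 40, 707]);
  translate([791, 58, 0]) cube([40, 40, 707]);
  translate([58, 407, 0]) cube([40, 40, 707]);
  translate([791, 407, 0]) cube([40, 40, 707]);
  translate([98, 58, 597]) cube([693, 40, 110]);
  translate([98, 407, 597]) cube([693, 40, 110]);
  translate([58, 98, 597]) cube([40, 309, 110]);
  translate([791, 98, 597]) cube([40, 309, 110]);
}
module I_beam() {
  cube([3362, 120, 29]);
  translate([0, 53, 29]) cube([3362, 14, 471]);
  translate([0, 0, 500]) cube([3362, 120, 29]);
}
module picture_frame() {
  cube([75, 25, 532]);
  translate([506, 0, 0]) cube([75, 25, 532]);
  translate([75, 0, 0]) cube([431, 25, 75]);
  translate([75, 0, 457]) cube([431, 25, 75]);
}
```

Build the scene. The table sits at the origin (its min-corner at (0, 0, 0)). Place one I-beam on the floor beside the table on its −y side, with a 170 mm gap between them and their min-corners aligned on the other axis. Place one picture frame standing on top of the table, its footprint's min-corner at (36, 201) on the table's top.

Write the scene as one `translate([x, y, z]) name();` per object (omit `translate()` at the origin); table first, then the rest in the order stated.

table();
translate([0, -290, 0]) I_beam();
translate([36, 201, 752]) picture_frame();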